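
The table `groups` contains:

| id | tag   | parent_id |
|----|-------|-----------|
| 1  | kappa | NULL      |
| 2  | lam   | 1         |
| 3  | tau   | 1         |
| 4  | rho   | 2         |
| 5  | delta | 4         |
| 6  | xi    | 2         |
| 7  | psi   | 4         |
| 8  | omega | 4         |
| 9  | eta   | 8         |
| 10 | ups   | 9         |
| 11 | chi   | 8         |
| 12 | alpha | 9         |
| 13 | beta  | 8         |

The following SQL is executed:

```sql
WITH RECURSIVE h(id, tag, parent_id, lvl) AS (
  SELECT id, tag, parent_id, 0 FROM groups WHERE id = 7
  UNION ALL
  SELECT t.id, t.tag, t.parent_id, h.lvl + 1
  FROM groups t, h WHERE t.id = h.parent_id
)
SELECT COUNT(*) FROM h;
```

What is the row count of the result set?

Base: id=7 (psi), parent_id=4, lvl 0.
Iteration 1: join on id=4 -> rho (id 4, parent_id=2, lvl 1).
Iteration 2: join on id=2 -> lam (id 2, parent_id=1, lvl 2).
Iteration 3: join on id=1 -> kappa (id 1, parent_id=NULL, lvl 3).
Iteration 4: parent_id is NULL; no match; recursion stops.
Total rows emitted: 4.

4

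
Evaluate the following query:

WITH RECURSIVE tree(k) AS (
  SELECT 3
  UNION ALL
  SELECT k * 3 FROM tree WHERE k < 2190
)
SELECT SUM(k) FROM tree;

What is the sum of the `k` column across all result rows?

Base: k=3.
Iteration 1: 3 < 2190 holds -> k = 3 * 3 = 9.
Iteration 2: 9 < 2190 holds -> k = 9 * 3 = 27.
Iteration 3: 27 < 2190 holds -> k = 27 * 3 = 81.
Iteration 4: 81 < 2190 holds -> k = 81 * 3 = 243.
Iteration 5: 243 < 2190 holds -> k = 243 * 3 = 729.
Iteration 6: 729 < 2190 holds -> k = 729 * 3 = 2187.
Iteration 7: 2187 < 2190 holds -> k = 2187 * 3 = 6561.
Iteration 8: 6561 < 2190 fails; recursion stops.
SUM(k) = 3 + 9 + 27 + 81 + 243 + 729 + 2187 + 6561 = 9840.

9840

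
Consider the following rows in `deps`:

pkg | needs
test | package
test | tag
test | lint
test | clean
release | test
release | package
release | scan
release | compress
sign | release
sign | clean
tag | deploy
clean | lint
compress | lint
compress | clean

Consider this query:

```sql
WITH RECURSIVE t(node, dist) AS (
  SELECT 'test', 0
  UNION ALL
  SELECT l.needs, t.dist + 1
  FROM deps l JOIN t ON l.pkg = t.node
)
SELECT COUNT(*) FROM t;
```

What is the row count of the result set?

Base: (test, dist=0).
Iteration 1: edges from {test} -> (clean, dist=1), (lint, dist=1), (package, dist=1), (tag, dist=1).
Iteration 2: edges from {clean,lint,package,tag} -> (deploy, dist=2), (lint, dist=2).
Iteration 3: no outgoing edges from {deploy,lint}; recursion stops.
Total rows emitted: 7.

7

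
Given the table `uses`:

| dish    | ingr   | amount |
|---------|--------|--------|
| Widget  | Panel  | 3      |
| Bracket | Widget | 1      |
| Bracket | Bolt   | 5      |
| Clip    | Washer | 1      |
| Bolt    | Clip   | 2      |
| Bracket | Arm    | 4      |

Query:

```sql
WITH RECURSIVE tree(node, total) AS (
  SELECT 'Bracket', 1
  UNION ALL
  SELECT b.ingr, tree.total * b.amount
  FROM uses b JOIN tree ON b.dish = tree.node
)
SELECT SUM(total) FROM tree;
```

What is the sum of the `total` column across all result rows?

Base: (Bracket, total=1).
Iteration 1: components of {Bracket} -> Arm = 1*4 = 4, Bolt = 1*5 = 5, Widget = 1*1 = 1.
Iteration 2: components of {Arm,Bolt,Widget} -> Clip = 5*2 = 10, Panel = 1*3 = 3.
Iteration 3: components of {Clip,Panel} -> Washer = 10*1 = 10.
Iteration 4: no further components; recursion stops.
SUM(total) = 1 + 5 + 1 + 4 + 10 + 3 + 10 = 34.

34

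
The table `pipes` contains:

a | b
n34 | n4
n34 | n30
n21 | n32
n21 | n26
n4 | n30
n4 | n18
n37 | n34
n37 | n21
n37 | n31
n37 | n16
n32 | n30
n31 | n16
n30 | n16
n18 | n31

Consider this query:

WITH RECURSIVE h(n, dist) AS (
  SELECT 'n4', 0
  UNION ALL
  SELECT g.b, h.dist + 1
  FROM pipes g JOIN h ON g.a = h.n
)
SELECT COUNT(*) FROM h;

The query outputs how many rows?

6

Base: (n4, dist=0).
Iteration 1: edges from {n4} -> (n18, dist=1), (n30, dist=1).
Iteration 2: edges from {n18,n30} -> (n16, dist=2), (n31, dist=2).
Iteration 3: edges from {n16,n31} -> (n16, dist=3).
Iteration 4: no outgoing edges from {n16}; recursion stops.
Total rows emitted: 6.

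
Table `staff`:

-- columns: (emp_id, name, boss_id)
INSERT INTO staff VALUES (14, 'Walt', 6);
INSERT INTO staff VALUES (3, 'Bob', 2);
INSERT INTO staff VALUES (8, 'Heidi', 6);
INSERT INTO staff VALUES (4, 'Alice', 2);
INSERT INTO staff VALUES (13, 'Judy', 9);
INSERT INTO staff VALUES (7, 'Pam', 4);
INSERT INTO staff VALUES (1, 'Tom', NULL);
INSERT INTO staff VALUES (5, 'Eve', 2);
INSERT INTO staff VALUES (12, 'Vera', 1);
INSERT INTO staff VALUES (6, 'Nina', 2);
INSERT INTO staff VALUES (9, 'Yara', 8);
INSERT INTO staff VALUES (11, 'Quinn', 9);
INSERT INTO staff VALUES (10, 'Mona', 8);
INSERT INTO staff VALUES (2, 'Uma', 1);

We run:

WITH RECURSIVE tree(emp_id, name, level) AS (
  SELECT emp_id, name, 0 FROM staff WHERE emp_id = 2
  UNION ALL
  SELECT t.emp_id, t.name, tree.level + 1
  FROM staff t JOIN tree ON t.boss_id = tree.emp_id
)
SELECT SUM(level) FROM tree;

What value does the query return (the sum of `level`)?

Base: emp_id=2 (Uma) at level 0.
Iteration 1: rows with boss_id in {2} -> Bob (id 3, level 1), Alice (id 4, level 1), Eve (id 5, level 1), Nina (id 6, level 1).
Iteration 2: rows with boss_id in {3,4,5,6} -> Pam (id 7, level 2), Heidi (id 8, level 2), Walt (id 14, level 2).
Iteration 3: rows with boss_id in {7,8,14} -> Yara (id 9, level 3), Mona (id 10, level 3).
Iteration 4: rows with boss_id in {9,10} -> Quinn (id 11, level 4), Judy (id 13, level 4).
Iteration 5: no rows with boss_id in {11,13}; recursion stops.
SUM(level) = 0 + 1 + 1 + 1 + 1 + 2 + 2 + 2 + 3 + 3 + 4 + 4 = 24.

24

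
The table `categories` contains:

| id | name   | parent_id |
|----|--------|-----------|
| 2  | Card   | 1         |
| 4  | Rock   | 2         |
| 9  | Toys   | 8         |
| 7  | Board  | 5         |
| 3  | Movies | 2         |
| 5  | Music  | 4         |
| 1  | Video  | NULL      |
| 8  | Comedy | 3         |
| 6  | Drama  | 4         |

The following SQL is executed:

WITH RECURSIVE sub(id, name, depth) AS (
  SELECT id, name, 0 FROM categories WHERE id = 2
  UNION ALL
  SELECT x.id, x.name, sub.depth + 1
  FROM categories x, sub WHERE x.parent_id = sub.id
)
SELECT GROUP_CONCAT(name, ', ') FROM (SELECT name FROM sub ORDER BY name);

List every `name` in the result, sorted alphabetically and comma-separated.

Board, Card, Comedy, Drama, Movies, Music, Rock, Toys

Base: id=2 (Card) at depth 0.
Iteration 1: rows with parent_id in {2} -> Movies (id 3, depth 1), Rock (id 4, depth 1).
Iteration 2: rows with parent_id in {3,4} -> Music (id 5, depth 2), Drama (id 6, depth 2), Comedy (id 8, depth 2).
Iteration 3: rows with parent_id in {5,6,8} -> Board (id 7, depth 3), Toys (id 9, depth 3).
Iteration 4: no rows with parent_id in {7,9}; recursion stops.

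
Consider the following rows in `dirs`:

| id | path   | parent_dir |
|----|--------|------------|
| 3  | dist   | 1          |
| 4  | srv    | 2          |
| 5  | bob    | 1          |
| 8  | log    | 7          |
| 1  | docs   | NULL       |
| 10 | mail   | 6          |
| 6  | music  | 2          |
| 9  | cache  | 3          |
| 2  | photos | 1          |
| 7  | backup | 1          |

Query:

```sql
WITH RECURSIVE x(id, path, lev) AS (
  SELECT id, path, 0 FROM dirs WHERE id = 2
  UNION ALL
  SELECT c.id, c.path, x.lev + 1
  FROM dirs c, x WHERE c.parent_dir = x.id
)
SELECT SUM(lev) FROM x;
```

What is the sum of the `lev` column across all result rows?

Base: id=2 (photos) at lev 0.
Iteration 1: rows with parent_dir in {2} -> srv (id 4, lev 1), music (id 6, lev 1).
Iteration 2: rows with parent_dir in {4,6} -> mail (id 10, lev 2).
Iteration 3: no rows with parent_dir in {10}; recursion stops.
SUM(lev) = 0 + 1 + 1 + 2 = 4.

4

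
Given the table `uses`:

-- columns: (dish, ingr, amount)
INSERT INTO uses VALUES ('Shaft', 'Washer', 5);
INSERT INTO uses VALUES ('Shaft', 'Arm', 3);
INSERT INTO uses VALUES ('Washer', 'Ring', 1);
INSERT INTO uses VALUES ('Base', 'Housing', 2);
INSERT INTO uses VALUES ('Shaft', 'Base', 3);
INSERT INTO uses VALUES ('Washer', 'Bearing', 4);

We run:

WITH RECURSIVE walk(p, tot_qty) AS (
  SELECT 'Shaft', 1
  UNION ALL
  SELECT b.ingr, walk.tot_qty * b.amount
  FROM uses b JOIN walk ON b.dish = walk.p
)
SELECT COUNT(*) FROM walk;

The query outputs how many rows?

Base: (Shaft, tot_qty=1).
Iteration 1: components of {Shaft} -> Arm = 1*3 = 3, Base = 1*3 = 3, Washer = 1*5 = 5.
Iteration 2: components of {Arm,Base,Washer} -> Bearing = 5*4 = 20, Housing = 3*2 = 6, Ring = 5*1 = 5.
Iteration 3: no further components; recursion stops.
Total rows emitted: 7.

7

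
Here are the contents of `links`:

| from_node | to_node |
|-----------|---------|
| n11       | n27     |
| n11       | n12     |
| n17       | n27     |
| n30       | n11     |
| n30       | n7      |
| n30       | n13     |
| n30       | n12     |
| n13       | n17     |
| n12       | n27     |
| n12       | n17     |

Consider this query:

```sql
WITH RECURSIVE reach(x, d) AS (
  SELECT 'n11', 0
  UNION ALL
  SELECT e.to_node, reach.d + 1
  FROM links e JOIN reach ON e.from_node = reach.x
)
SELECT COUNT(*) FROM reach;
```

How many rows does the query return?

Base: (n11, d=0).
Iteration 1: edges from {n11} -> (n12, d=1), (n27, d=1).
Iteration 2: edges from {n12,n27} -> (n17, d=2), (n27, d=2).
Iteration 3: edges from {n17,n27} -> (n27, d=3).
Iteration 4: no outgoing edges from {n27}; recursion stops.
Total rows emitted: 6.

6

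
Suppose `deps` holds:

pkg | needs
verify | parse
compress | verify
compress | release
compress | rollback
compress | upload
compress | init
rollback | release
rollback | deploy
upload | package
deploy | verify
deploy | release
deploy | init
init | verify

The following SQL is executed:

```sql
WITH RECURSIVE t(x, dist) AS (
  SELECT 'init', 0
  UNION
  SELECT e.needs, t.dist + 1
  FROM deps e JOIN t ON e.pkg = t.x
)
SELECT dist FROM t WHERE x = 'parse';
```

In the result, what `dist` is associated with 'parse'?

2

Base: (init, dist=0).
Iteration 1: edges from {init} -> (verify, dist=1).
Iteration 2: edges from {verify} -> (parse, dist=2).
Iteration 3: no outgoing edges from {parse}; recursion stops.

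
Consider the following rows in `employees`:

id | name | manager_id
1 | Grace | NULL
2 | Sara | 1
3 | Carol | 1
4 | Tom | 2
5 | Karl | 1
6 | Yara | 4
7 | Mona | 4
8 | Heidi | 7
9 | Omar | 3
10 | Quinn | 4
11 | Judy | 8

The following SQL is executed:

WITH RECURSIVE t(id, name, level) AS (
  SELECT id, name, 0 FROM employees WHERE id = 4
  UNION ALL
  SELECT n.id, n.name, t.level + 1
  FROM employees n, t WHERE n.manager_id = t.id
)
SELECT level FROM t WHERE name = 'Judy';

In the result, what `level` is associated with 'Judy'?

3

Base: id=4 (Tom) at level 0.
Iteration 1: rows with manager_id in {4} -> Yara (id 6, level 1), Mona (id 7, level 1), Quinn (id 10, level 1).
Iteration 2: rows with manager_id in {6,7,10} -> Heidi (id 8, level 2).
Iteration 3: rows with manager_id in {8} -> Judy (id 11, level 3).
Iteration 4: no rows with manager_id in {11}; recursion stops.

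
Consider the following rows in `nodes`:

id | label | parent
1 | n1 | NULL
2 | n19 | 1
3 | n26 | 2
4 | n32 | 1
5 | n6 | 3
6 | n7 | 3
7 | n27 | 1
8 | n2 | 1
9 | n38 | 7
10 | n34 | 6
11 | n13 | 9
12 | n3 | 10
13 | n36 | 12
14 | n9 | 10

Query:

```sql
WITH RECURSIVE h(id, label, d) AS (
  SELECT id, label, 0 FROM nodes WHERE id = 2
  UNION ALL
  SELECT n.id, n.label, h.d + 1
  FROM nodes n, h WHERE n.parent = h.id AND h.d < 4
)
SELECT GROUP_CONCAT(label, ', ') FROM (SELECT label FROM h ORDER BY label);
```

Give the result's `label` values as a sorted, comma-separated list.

Base: id=2 (n19) at d 0.
Iteration 1: rows with parent in {2} -> n26 (id 3, d 1).
Iteration 2: rows with parent in {3} -> n6 (id 5, d 2), n7 (id 6, d 2).
Iteration 3: rows with parent in {5,6} -> n34 (id 10, d 3).
Iteration 4: rows with parent in {10} -> n3 (id 12, d 4), n9 (id 14, d 4).
Iteration 5: d < 4 fails for all current rows; recursion stops.

n19, n26, n3, n34, n6, n7, n9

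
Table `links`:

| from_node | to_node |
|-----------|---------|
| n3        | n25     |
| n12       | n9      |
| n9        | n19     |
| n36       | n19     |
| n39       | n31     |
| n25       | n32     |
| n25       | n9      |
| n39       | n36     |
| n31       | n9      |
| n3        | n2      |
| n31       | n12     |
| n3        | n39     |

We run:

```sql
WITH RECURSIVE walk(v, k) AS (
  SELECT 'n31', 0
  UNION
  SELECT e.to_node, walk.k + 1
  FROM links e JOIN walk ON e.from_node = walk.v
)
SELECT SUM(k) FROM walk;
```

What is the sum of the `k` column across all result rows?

Base: (n31, k=0).
Iteration 1: edges from {n31} -> (n12, k=1), (n9, k=1).
Iteration 2: edges from {n12,n9} -> (n19, k=2), (n9, k=2).
Iteration 3: edges from {n19,n9} -> (n19, k=3).
Iteration 4: no outgoing edges from {n19}; recursion stops.
SUM(k) = 0 + 1 + 1 + 2 + 2 + 3 = 9.

9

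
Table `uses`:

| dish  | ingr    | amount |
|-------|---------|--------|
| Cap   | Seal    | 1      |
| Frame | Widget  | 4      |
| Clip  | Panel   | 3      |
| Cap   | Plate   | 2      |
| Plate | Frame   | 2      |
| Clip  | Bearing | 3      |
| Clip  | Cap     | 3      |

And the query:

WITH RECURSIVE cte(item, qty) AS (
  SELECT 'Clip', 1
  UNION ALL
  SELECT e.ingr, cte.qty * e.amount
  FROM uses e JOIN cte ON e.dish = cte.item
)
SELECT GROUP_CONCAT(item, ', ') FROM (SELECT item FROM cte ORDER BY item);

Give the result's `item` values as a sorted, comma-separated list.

Base: (Clip, qty=1).
Iteration 1: components of {Clip} -> Bearing = 1*3 = 3, Cap = 1*3 = 3, Panel = 1*3 = 3.
Iteration 2: components of {Bearing,Cap,Panel} -> Plate = 3*2 = 6, Seal = 3*1 = 3.
Iteration 3: components of {Plate,Seal} -> Frame = 6*2 = 12.
Iteration 4: components of {Frame} -> Widget = 12*4 = 48.
Iteration 5: no further components; recursion stops.

Bearing, Cap, Clip, Frame, Panel, Plate, Seal, Widget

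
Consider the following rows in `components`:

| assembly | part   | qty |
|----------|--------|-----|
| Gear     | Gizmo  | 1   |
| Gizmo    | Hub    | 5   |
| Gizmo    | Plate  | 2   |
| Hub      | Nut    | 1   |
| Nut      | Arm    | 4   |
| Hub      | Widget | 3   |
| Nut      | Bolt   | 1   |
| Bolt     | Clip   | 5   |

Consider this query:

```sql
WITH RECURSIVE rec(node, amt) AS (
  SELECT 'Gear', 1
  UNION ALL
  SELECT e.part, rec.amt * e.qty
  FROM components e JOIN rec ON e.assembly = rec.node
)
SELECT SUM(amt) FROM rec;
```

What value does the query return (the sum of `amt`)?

Base: (Gear, amt=1).
Iteration 1: components of {Gear} -> Gizmo = 1*1 = 1.
Iteration 2: components of {Gizmo} -> Hub = 1*5 = 5, Plate = 1*2 = 2.
Iteration 3: components of {Hub,Plate} -> Nut = 5*1 = 5, Widget = 5*3 = 15.
Iteration 4: components of {Nut,Widget} -> Arm = 5*4 = 20, Bolt = 5*1 = 5.
Iteration 5: components of {Arm,Bolt} -> Clip = 5*5 = 25.
Iteration 6: no further components; recursion stops.
SUM(amt) = 1 + 1 + 5 + 2 + 5 + 15 + 20 + 5 + 25 = 79.

79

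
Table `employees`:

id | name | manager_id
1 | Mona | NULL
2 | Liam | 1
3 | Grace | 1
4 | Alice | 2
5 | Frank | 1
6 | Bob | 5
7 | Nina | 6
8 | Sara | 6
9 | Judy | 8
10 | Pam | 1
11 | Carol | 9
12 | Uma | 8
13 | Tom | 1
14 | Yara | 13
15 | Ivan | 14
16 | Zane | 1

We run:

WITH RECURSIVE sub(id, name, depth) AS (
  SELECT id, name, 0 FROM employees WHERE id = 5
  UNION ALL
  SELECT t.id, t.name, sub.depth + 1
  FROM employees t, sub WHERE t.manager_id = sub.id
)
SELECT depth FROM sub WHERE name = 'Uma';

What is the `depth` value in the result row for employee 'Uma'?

Base: id=5 (Frank) at depth 0.
Iteration 1: rows with manager_id in {5} -> Bob (id 6, depth 1).
Iteration 2: rows with manager_id in {6} -> Nina (id 7, depth 2), Sara (id 8, depth 2).
Iteration 3: rows with manager_id in {7,8} -> Judy (id 9, depth 3), Uma (id 12, depth 3).
Iteration 4: rows with manager_id in {9,12} -> Carol (id 11, depth 4).
Iteration 5: no rows with manager_id in {11}; recursion stops.

3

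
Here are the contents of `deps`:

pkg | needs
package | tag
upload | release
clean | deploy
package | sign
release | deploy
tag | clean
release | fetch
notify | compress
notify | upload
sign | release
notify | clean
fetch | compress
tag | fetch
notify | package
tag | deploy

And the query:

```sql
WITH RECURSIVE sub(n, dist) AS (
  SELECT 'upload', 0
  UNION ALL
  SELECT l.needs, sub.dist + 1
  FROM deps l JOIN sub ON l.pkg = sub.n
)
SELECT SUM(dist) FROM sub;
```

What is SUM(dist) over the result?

Base: (upload, dist=0).
Iteration 1: edges from {upload} -> (release, dist=1).
Iteration 2: edges from {release} -> (deploy, dist=2), (fetch, dist=2).
Iteration 3: edges from {deploy,fetch} -> (compress, dist=3).
Iteration 4: no outgoing edges from {compress}; recursion stops.
SUM(dist) = 0 + 1 + 2 + 2 + 3 = 8.

8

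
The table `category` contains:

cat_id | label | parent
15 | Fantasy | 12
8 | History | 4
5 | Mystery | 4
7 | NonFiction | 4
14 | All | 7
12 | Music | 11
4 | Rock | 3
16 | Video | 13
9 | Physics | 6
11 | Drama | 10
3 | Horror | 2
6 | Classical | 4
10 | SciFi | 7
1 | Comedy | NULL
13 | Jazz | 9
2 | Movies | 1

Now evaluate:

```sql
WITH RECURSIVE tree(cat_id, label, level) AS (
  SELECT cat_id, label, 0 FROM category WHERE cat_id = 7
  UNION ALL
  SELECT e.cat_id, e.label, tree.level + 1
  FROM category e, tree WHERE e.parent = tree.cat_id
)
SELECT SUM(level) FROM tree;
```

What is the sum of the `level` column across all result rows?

Base: cat_id=7 (NonFiction) at level 0.
Iteration 1: rows with parent in {7} -> SciFi (id 10, level 1), All (id 14, level 1).
Iteration 2: rows with parent in {10,14} -> Drama (id 11, level 2).
Iteration 3: rows with parent in {11} -> Music (id 12, level 3).
Iteration 4: rows with parent in {12} -> Fantasy (id 15, level 4).
Iteration 5: no rows with parent in {15}; recursion stops.
SUM(level) = 0 + 1 + 1 + 2 + 3 + 4 = 11.

11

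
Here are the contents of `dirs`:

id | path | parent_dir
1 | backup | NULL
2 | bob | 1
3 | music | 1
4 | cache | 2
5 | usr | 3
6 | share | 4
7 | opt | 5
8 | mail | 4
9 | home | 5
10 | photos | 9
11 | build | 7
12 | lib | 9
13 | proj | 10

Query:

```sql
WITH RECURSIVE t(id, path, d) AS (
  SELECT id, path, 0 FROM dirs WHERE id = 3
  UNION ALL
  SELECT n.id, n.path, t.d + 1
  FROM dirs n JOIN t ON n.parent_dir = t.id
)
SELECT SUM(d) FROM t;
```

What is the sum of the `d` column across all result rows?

18

Base: id=3 (music) at d 0.
Iteration 1: rows with parent_dir in {3} -> usr (id 5, d 1).
Iteration 2: rows with parent_dir in {5} -> opt (id 7, d 2), home (id 9, d 2).
Iteration 3: rows with parent_dir in {7,9} -> photos (id 10, d 3), build (id 11, d 3), lib (id 12, d 3).
Iteration 4: rows with parent_dir in {10,11,12} -> proj (id 13, d 4).
Iteration 5: no rows with parent_dir in {13}; recursion stops.
SUM(d) = 0 + 1 + 2 + 2 + 3 + 3 + 3 + 4 = 18.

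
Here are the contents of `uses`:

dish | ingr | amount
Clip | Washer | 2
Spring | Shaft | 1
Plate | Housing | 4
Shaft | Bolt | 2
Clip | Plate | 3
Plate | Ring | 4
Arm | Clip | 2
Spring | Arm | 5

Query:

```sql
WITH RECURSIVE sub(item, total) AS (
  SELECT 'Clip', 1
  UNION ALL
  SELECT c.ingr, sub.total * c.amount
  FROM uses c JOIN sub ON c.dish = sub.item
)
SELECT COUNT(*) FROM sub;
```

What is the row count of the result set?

5

Base: (Clip, total=1).
Iteration 1: components of {Clip} -> Plate = 1*3 = 3, Washer = 1*2 = 2.
Iteration 2: components of {Plate,Washer} -> Housing = 3*4 = 12, Ring = 3*4 = 12.
Iteration 3: no further components; recursion stops.
Total rows emitted: 5.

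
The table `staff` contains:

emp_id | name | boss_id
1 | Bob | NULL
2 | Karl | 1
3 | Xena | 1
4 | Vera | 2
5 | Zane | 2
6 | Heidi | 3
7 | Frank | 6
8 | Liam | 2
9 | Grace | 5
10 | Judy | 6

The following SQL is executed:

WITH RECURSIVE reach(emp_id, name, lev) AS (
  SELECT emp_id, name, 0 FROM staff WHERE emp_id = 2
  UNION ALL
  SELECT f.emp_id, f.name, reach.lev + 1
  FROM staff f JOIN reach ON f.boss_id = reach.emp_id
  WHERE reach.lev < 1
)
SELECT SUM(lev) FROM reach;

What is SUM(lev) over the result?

Base: emp_id=2 (Karl) at lev 0.
Iteration 1: rows with boss_id in {2} -> Vera (id 4, lev 1), Zane (id 5, lev 1), Liam (id 8, lev 1).
Iteration 2: lev < 1 fails for all current rows; recursion stops.
SUM(lev) = 0 + 1 + 1 + 1 = 3.

3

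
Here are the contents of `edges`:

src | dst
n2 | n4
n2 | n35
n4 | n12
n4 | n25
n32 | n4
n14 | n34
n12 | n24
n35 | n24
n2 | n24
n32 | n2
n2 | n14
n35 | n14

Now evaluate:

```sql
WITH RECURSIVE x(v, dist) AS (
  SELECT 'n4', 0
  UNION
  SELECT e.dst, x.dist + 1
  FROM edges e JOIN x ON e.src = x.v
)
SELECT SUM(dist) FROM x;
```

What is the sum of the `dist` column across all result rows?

4

Base: (n4, dist=0).
Iteration 1: edges from {n4} -> (n12, dist=1), (n25, dist=1).
Iteration 2: edges from {n12,n25} -> (n24, dist=2).
Iteration 3: no outgoing edges from {n24}; recursion stops.
SUM(dist) = 0 + 1 + 1 + 2 = 4.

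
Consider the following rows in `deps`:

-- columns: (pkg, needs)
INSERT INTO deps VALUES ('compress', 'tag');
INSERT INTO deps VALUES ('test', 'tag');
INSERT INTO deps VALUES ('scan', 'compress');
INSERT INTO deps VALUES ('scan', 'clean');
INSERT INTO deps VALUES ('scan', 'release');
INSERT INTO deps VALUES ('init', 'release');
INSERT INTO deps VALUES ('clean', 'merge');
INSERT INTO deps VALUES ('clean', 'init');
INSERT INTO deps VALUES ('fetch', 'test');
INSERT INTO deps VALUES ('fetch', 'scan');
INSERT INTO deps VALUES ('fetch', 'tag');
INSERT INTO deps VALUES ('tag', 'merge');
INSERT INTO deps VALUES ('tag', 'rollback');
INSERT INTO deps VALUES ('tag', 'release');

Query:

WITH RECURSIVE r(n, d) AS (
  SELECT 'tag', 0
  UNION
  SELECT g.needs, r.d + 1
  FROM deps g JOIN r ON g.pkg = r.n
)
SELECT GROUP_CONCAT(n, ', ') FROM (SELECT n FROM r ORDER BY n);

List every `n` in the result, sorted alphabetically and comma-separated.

merge, release, rollback, tag

Base: (tag, d=0).
Iteration 1: edges from {tag} -> (merge, d=1), (release, d=1), (rollback, d=1).
Iteration 2: no outgoing edges from {merge,release,rollback}; recursion stops.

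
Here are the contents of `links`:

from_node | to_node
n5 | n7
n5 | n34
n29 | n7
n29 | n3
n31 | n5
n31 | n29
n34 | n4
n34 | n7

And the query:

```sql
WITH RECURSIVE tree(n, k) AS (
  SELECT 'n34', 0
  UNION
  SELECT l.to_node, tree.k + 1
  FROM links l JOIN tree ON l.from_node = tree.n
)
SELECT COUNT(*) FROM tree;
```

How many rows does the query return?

Base: (n34, k=0).
Iteration 1: edges from {n34} -> (n4, k=1), (n7, k=1).
Iteration 2: no outgoing edges from {n4,n7}; recursion stops.
Total rows emitted: 3.

3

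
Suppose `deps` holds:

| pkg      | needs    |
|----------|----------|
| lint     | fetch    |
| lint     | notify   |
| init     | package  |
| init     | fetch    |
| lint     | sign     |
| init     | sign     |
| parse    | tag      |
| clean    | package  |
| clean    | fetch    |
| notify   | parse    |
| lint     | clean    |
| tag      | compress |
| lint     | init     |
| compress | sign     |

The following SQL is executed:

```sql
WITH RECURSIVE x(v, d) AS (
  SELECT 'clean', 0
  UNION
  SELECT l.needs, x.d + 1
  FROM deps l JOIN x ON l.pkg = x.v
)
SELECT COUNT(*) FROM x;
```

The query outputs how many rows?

Base: (clean, d=0).
Iteration 1: edges from {clean} -> (fetch, d=1), (package, d=1).
Iteration 2: no outgoing edges from {fetch,package}; recursion stops.
Total rows emitted: 3.

3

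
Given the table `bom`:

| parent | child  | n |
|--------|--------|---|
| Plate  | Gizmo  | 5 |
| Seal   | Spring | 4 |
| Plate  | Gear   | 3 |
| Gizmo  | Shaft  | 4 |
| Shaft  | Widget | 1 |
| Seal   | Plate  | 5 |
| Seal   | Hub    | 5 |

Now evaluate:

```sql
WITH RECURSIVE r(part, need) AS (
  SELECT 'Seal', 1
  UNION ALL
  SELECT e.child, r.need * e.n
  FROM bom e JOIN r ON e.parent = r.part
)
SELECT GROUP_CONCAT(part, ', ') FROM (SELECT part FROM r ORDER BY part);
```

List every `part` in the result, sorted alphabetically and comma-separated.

Gear, Gizmo, Hub, Plate, Seal, Shaft, Spring, Widget

Base: (Seal, need=1).
Iteration 1: components of {Seal} -> Hub = 1*5 = 5, Plate = 1*5 = 5, Spring = 1*4 = 4.
Iteration 2: components of {Hub,Plate,Spring} -> Gear = 5*3 = 15, Gizmo = 5*5 = 25.
Iteration 3: components of {Gear,Gizmo} -> Shaft = 25*4 = 100.
Iteration 4: components of {Shaft} -> Widget = 100*1 = 100.
Iteration 5: no further components; recursion stops.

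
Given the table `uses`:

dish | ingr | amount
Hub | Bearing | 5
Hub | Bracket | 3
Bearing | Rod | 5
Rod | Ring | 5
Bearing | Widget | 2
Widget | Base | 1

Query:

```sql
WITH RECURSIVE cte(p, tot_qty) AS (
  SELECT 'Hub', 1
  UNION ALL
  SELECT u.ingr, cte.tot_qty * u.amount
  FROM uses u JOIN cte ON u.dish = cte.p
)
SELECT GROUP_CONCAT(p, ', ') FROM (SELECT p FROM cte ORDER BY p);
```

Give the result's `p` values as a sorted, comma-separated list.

Base: (Hub, tot_qty=1).
Iteration 1: components of {Hub} -> Bearing = 1*5 = 5, Bracket = 1*3 = 3.
Iteration 2: components of {Bearing,Bracket} -> Rod = 5*5 = 25, Widget = 5*2 = 10.
Iteration 3: components of {Rod,Widget} -> Base = 10*1 = 10, Ring = 25*5 = 125.
Iteration 4: no further components; recursion stops.

Base, Bearing, Bracket, Hub, Ring, Rod, Widget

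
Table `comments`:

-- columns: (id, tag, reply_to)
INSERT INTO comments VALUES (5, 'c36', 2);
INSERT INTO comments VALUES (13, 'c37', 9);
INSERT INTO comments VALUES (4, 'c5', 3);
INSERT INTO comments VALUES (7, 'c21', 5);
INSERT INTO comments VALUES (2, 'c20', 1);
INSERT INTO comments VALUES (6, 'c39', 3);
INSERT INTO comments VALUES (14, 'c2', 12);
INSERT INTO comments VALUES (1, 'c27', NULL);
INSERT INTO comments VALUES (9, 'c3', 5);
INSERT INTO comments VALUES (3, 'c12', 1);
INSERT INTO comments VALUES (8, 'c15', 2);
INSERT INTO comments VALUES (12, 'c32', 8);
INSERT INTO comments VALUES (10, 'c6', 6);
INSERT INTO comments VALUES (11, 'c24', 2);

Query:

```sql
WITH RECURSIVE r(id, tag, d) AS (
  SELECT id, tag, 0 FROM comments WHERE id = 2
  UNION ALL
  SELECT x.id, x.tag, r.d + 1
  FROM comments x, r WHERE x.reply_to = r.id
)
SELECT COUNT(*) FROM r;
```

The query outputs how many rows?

9

Base: id=2 (c20) at d 0.
Iteration 1: rows with reply_to in {2} -> c36 (id 5, d 1), c15 (id 8, d 1), c24 (id 11, d 1).
Iteration 2: rows with reply_to in {5,8,11} -> c21 (id 7, d 2), c3 (id 9, d 2), c32 (id 12, d 2).
Iteration 3: rows with reply_to in {7,9,12} -> c37 (id 13, d 3), c2 (id 14, d 3).
Iteration 4: no rows with reply_to in {13,14}; recursion stops.
Total rows emitted: 9.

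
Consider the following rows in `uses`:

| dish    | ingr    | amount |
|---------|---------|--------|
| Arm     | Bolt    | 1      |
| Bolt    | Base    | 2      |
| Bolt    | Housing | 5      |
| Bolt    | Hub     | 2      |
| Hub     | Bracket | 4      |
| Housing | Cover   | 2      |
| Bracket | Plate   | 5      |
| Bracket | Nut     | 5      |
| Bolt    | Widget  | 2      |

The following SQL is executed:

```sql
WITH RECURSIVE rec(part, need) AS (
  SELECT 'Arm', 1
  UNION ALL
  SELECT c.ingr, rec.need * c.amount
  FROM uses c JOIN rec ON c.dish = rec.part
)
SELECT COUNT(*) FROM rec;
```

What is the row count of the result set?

10

Base: (Arm, need=1).
Iteration 1: components of {Arm} -> Bolt = 1*1 = 1.
Iteration 2: components of {Bolt} -> Base = 1*2 = 2, Housing = 1*5 = 5, Hub = 1*2 = 2, Widget = 1*2 = 2.
Iteration 3: components of {Base,Housing,Hub,Widget} -> Bracket = 2*4 = 8, Cover = 5*2 = 10.
Iteration 4: components of {Bracket,Cover} -> Nut = 8*5 = 40, Plate = 8*5 = 40.
Iteration 5: no further components; recursion stops.
Total rows emitted: 10.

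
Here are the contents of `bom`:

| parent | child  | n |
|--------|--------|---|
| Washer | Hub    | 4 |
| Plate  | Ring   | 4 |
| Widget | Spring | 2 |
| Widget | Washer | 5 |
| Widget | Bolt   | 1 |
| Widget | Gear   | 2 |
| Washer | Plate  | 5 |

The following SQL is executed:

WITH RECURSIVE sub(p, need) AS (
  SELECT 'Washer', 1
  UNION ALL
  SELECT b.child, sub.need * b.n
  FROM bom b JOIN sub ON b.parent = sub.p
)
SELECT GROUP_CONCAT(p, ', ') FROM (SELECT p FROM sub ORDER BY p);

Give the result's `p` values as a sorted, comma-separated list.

Hub, Plate, Ring, Washer

Base: (Washer, need=1).
Iteration 1: components of {Washer} -> Hub = 1*4 = 4, Plate = 1*5 = 5.
Iteration 2: components of {Hub,Plate} -> Ring = 5*4 = 20.
Iteration 3: no further components; recursion stops.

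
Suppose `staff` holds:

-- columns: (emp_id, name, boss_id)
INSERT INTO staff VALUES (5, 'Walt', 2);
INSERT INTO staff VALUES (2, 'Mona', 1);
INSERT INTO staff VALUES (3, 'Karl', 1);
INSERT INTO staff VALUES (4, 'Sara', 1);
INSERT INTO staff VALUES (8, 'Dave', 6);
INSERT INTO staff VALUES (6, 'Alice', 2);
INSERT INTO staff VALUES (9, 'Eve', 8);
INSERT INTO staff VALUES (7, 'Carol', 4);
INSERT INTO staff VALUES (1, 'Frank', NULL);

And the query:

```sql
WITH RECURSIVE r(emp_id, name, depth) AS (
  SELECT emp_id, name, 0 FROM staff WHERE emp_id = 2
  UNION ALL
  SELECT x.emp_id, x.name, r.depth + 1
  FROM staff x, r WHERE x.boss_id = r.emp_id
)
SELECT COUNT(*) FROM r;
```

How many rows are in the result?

Base: emp_id=2 (Mona) at depth 0.
Iteration 1: rows with boss_id in {2} -> Walt (id 5, depth 1), Alice (id 6, depth 1).
Iteration 2: rows with boss_id in {5,6} -> Dave (id 8, depth 2).
Iteration 3: rows with boss_id in {8} -> Eve (id 9, depth 3).
Iteration 4: no rows with boss_id in {9}; recursion stops.
Total rows emitted: 5.

5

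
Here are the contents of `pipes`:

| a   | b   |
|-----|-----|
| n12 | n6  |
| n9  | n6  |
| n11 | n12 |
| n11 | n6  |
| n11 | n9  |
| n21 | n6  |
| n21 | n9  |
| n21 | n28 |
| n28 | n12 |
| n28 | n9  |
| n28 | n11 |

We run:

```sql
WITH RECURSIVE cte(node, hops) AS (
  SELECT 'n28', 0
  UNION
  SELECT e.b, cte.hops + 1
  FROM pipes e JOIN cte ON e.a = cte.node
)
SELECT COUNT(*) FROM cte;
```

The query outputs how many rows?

Base: (n28, hops=0).
Iteration 1: edges from {n28} -> (n11, hops=1), (n12, hops=1), (n9, hops=1).
Iteration 2: edges from {n11,n12,n9} -> (n12, hops=2), (n6, hops=2), (n9, hops=2). [UNION drops 2 duplicate row(s)]
Iteration 3: edges from {n12,n6,n9} -> (n6, hops=3). [UNION drops 1 duplicate row(s)]
Iteration 4: no outgoing edges from {n6}; recursion stops.
Total rows emitted: 8.

8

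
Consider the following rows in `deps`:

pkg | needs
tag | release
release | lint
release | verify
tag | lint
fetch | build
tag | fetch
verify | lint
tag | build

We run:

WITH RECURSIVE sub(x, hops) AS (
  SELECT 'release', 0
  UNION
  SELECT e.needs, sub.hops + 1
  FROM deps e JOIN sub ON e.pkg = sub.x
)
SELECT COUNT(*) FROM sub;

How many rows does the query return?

4

Base: (release, hops=0).
Iteration 1: edges from {release} -> (lint, hops=1), (verify, hops=1).
Iteration 2: edges from {lint,verify} -> (lint, hops=2).
Iteration 3: no outgoing edges from {lint}; recursion stops.
Total rows emitted: 4.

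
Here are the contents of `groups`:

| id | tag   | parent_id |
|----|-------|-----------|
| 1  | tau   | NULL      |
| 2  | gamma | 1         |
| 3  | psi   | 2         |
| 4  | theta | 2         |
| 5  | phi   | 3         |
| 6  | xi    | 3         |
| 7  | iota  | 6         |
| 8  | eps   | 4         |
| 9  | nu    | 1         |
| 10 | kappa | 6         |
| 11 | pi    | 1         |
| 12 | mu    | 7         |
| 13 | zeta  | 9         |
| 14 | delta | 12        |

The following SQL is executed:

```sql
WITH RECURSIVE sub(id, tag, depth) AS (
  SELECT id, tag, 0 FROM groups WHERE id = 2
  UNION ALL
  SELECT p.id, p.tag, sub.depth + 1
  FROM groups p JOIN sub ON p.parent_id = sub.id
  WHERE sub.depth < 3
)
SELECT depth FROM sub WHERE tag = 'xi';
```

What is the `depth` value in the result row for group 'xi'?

Base: id=2 (gamma) at depth 0.
Iteration 1: rows with parent_id in {2} -> psi (id 3, depth 1), theta (id 4, depth 1).
Iteration 2: rows with parent_id in {3,4} -> phi (id 5, depth 2), xi (id 6, depth 2), eps (id 8, depth 2).
Iteration 3: rows with parent_id in {5,6,8} -> iota (id 7, depth 3), kappa (id 10, depth 3).
Iteration 4: depth < 3 fails for all current rows; recursion stops.

2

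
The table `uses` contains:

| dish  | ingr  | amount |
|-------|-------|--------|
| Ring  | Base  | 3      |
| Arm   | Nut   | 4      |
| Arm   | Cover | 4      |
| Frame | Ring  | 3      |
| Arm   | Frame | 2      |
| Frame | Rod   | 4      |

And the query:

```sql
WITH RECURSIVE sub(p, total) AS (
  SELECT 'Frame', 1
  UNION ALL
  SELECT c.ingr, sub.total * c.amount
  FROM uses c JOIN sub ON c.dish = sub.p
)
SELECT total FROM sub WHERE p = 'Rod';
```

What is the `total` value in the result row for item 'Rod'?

4

Base: (Frame, total=1).
Iteration 1: components of {Frame} -> Ring = 1*3 = 3, Rod = 1*4 = 4.
Iteration 2: components of {Ring,Rod} -> Base = 3*3 = 9.
Iteration 3: no further components; recursion stops.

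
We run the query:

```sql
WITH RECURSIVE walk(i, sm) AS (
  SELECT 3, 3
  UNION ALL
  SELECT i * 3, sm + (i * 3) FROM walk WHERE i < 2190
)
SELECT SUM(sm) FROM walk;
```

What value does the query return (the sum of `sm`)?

14748

Base: i=3, sm=3.
Iteration 1: 3 < 2190 holds -> i = 3 * 3 = 9, sm = 3 + 9 = 12.
Iteration 2: 9 < 2190 holds -> i = 9 * 3 = 27, sm = 12 + 27 = 39.
Iteration 3: 27 < 2190 holds -> i = 27 * 3 = 81, sm = 39 + 81 = 120.
Iteration 4: 81 < 2190 holds -> i = 81 * 3 = 243, sm = 120 + 243 = 363.
Iteration 5: 243 < 2190 holds -> i = 243 * 3 = 729, sm = 363 + 729 = 1092.
Iteration 6: 729 < 2190 holds -> i = 729 * 3 = 2187, sm = 1092 + 2187 = 3279.
Iteration 7: 2187 < 2190 holds -> i = 2187 * 3 = 6561, sm = 3279 + 6561 = 9840.
Iteration 8: 6561 < 2190 fails; recursion stops.
SUM(sm) = 3 + 12 + 39 + 120 + 363 + 1092 + 3279 + 9840 = 14748.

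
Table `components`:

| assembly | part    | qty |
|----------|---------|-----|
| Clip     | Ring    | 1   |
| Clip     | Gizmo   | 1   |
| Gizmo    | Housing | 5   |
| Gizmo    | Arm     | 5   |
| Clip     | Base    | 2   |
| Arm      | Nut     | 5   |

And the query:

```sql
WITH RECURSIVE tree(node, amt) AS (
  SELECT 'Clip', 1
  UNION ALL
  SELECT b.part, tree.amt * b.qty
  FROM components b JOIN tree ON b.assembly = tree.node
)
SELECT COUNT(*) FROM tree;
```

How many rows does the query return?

Base: (Clip, amt=1).
Iteration 1: components of {Clip} -> Base = 1*2 = 2, Gizmo = 1*1 = 1, Ring = 1*1 = 1.
Iteration 2: components of {Base,Gizmo,Ring} -> Arm = 1*5 = 5, Housing = 1*5 = 5.
Iteration 3: components of {Arm,Housing} -> Nut = 5*5 = 25.
Iteration 4: no further components; recursion stops.
Total rows emitted: 7.

7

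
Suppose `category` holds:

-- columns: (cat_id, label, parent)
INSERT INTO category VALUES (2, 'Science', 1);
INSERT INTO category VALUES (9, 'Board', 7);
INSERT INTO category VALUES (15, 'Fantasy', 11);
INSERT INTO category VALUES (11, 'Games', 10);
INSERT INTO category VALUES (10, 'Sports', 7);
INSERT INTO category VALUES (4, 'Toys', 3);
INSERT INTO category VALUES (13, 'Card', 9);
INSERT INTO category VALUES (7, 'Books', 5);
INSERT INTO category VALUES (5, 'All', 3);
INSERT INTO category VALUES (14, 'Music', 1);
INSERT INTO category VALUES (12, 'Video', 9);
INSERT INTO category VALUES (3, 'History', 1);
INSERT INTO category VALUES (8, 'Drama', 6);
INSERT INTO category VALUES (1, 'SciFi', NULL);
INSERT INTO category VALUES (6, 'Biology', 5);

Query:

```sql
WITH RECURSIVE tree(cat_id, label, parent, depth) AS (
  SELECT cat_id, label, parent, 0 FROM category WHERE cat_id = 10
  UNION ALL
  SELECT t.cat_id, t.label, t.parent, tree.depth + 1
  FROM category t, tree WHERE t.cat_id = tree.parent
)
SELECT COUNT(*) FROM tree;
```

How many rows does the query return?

5

Base: cat_id=10 (Sports), parent=7, depth 0.
Iteration 1: join on cat_id=7 -> Books (id 7, parent=5, depth 1).
Iteration 2: join on cat_id=5 -> All (id 5, parent=3, depth 2).
Iteration 3: join on cat_id=3 -> History (id 3, parent=1, depth 3).
Iteration 4: join on cat_id=1 -> SciFi (id 1, parent=NULL, depth 4).
Iteration 5: parent is NULL; no match; recursion stops.
Total rows emitted: 5.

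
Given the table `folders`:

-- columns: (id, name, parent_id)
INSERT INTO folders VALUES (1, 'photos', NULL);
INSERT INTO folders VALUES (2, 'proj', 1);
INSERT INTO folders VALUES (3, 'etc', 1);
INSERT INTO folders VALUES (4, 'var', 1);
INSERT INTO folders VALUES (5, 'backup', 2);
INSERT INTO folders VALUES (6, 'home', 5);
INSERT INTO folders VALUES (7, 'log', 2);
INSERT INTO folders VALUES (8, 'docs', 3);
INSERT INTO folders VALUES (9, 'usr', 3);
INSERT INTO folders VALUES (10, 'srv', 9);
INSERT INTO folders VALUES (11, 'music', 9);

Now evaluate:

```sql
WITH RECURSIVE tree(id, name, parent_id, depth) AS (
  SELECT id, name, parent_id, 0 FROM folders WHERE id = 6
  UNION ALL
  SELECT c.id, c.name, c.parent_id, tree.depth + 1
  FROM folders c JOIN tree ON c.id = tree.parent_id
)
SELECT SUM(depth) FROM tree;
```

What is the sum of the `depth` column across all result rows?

6

Base: id=6 (home), parent_id=5, depth 0.
Iteration 1: join on id=5 -> backup (id 5, parent_id=2, depth 1).
Iteration 2: join on id=2 -> proj (id 2, parent_id=1, depth 2).
Iteration 3: join on id=1 -> photos (id 1, parent_id=NULL, depth 3).
Iteration 4: parent_id is NULL; no match; recursion stops.
SUM(depth) = 0 + 1 + 2 + 3 = 6.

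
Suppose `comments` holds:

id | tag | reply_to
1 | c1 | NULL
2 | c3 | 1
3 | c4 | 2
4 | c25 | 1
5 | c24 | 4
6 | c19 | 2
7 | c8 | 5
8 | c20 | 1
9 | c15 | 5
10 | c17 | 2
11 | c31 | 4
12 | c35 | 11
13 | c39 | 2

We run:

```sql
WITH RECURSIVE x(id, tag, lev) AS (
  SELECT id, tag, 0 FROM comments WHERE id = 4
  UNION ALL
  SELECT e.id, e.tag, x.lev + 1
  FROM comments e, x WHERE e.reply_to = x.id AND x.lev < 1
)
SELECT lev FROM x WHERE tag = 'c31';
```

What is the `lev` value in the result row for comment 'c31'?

Base: id=4 (c25) at lev 0.
Iteration 1: rows with reply_to in {4} -> c24 (id 5, lev 1), c31 (id 11, lev 1).
Iteration 2: lev < 1 fails for all current rows; recursion stops.

1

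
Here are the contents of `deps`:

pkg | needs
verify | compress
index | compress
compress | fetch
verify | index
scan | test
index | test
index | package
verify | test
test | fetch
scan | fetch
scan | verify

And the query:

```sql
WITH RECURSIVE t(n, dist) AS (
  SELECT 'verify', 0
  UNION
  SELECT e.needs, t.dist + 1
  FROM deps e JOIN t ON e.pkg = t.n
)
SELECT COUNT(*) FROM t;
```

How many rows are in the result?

Base: (verify, dist=0).
Iteration 1: edges from {verify} -> (compress, dist=1), (index, dist=1), (test, dist=1).
Iteration 2: edges from {compress,index,test} -> (compress, dist=2), (fetch, dist=2), (package, dist=2), (test, dist=2). [UNION drops 1 duplicate row(s)]
Iteration 3: edges from {compress,fetch,package,test} -> (fetch, dist=3). [UNION drops 1 duplicate row(s)]
Iteration 4: no outgoing edges from {fetch}; recursion stops.
Total rows emitted: 9.

9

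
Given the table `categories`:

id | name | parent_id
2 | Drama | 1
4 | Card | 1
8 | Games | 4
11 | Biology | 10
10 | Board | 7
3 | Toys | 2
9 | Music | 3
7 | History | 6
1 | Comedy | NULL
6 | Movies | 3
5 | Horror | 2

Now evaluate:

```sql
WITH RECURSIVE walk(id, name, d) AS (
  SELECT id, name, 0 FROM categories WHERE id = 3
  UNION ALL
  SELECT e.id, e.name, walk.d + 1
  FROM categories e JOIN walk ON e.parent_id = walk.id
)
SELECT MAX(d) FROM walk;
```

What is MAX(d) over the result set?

4

Base: id=3 (Toys) at d 0.
Iteration 1: rows with parent_id in {3} -> Movies (id 6, d 1), Music (id 9, d 1).
Iteration 2: rows with parent_id in {6,9} -> History (id 7, d 2).
Iteration 3: rows with parent_id in {7} -> Board (id 10, d 3).
Iteration 4: rows with parent_id in {10} -> Biology (id 11, d 4).
Iteration 5: no rows with parent_id in {11}; recursion stops.
d values: 0, 1, 1, 2, 3, 4; the maximum is 4.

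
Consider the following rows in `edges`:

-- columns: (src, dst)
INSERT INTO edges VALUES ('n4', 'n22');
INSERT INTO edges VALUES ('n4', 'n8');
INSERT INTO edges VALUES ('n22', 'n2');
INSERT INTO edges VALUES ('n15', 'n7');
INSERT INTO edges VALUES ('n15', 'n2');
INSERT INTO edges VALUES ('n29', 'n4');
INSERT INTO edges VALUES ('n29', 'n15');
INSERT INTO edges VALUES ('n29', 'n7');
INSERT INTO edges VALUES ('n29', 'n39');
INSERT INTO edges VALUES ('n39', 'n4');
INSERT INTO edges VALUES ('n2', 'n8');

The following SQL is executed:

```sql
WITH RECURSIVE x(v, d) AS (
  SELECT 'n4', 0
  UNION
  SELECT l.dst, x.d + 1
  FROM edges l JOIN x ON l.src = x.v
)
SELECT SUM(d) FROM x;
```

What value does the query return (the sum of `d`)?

Base: (n4, d=0).
Iteration 1: edges from {n4} -> (n22, d=1), (n8, d=1).
Iteration 2: edges from {n22,n8} -> (n2, d=2).
Iteration 3: edges from {n2} -> (n8, d=3).
Iteration 4: no outgoing edges from {n8}; recursion stops.
SUM(d) = 0 + 1 + 1 + 2 + 3 = 7.

7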